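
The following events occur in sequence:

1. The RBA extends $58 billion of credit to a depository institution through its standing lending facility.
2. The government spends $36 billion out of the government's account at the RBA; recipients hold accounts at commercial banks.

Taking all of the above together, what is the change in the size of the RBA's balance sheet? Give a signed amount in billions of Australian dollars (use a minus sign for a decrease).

+$58 billion

RBA balance sheet:
  Assets:      Loans to banks +$58B
  Liabilities: Bank reserves +$94B, Government deposits −$36B
Commercial banking system:
  Assets:      Reserves at CB +$94B
  Liabilities: Checkable deposits +$36B, Borrowings from CB +$58B
Change in total RBA assets = +$58 billion.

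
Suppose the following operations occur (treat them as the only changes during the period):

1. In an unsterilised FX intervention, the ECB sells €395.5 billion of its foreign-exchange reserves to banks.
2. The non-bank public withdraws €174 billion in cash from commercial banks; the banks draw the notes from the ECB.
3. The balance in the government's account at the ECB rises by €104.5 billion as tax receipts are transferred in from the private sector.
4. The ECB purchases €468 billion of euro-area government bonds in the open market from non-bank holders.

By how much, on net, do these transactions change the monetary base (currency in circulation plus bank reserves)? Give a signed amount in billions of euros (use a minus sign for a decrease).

FX sale €395.5 billion: ECB balance sheet contracts → −€395.5B.
Currency withdrawal €174 billion: just a shift between currency and reserves — both are base money → 0.
Government account inflow €104.5 billion: reserves shift to a non-base liability → −€104.5B.
Asset purchase (from non-banks) €468 billion: ECB balance sheet expands → +€468B.
Net: −395.5 + 0 − 104.5 + 468 = -€32 billion.

-€32 billion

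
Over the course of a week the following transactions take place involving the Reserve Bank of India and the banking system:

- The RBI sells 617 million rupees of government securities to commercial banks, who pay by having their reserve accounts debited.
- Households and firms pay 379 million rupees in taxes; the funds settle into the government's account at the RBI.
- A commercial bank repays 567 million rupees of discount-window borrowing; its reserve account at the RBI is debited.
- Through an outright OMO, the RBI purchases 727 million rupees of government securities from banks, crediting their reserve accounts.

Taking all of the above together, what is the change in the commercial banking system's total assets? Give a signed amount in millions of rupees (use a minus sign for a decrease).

-946 million

RBI balance sheet:
  Assets:      Securities +110M, Loans to banks −567M
  Liabilities: Bank reserves −836M, Government deposits +379M
Commercial banking system:
  Assets:      Reserves at CB −836M, Securities −110M
  Liabilities: Checkable deposits −379M, Borrowings from CB −567M
Change in total bank assets = -946 million.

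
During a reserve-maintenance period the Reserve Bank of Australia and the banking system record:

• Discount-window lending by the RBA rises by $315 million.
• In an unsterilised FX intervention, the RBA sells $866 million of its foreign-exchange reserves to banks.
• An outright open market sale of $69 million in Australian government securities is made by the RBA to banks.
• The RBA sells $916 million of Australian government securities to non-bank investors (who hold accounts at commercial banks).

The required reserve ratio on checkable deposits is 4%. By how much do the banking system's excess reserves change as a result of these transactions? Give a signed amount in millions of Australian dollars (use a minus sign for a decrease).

-$1499.36 million

Discount-window loan $315 million: reserves +$315M, deposits 0.
FX sale $866 million: reserves −$866M, deposits 0.
OMO sale (to banks) $69 million: reserves −$69M, deposits 0.
Asset sale (to non-banks) $916 million: reserves −$916M, deposits −$916M.
Totals: Δreserves = −$1536M, Δdeposits = −$916M.
Δrequired reserves = 4% × −$916M = −$36.64M.
Δexcess reserves = Δreserves − Δrequired = −$1536M − (−$36.64M) = -$1499.36 million.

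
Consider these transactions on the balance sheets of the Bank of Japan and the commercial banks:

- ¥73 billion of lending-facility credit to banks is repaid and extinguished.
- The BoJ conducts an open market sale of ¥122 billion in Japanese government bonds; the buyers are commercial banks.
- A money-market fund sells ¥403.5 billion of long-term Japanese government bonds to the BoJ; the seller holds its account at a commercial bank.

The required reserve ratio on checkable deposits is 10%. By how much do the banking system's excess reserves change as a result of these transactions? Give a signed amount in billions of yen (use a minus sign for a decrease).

+¥168.15 billion

Discount-window repayment ¥73 billion: reserves −¥73B, deposits 0.
OMO sale (to banks) ¥122 billion: reserves −¥122B, deposits 0.
Asset purchase (from non-banks) ¥403.5 billion: reserves +¥403.5B, deposits +¥403.5B.
Totals: Δreserves = +¥208.5B, Δdeposits = +¥403.5B.
Δrequired reserves = 10% × +¥403.5B = +¥40.35B.
Δexcess reserves = Δreserves − Δrequired = +¥208.5B − (+¥40.35B) = +¥168.15 billion.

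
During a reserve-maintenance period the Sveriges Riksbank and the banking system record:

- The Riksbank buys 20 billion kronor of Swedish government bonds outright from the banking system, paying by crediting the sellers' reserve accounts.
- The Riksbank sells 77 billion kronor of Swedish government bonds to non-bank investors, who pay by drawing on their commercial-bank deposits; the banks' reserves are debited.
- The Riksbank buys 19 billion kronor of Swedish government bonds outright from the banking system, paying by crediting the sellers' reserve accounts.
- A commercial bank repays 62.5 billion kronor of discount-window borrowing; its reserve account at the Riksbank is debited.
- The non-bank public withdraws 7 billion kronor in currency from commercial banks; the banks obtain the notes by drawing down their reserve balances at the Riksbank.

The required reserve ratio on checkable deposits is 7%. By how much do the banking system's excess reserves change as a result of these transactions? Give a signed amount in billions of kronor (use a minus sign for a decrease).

OMO purchase (from banks) 20 billion kronor: reserves +20B, deposits 0.
Asset sale (to non-banks) 77 billion kronor: reserves −77B, deposits −77B.
OMO purchase (from banks) 19 billion kronor: reserves +19B, deposits 0.
Discount-window repayment 62.5 billion kronor: reserves −62.5B, deposits 0.
Currency withdrawal 7 billion kronor: reserves −7B, deposits −7B.
Totals: Δreserves = −107.5B, Δdeposits = −84B.
Δrequired reserves = 7% × −84B = −5.88B.
Δexcess reserves = Δreserves − Δrequired = −107.5B − (−5.88B) = -101.62 billion.

-101.62 billion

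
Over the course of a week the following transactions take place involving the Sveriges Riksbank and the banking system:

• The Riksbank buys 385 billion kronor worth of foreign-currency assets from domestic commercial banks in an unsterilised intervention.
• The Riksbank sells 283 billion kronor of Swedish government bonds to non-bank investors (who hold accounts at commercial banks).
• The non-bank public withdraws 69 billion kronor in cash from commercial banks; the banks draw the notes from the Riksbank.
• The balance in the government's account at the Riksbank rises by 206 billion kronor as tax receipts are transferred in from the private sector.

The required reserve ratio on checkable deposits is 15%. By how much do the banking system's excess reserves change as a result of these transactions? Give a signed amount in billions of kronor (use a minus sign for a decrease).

-89.3 billion

FX purchase 385 billion kronor: reserves +385B, deposits 0.
Asset sale (to non-banks) 283 billion kronor: reserves −283B, deposits −283B.
Currency withdrawal 69 billion kronor: reserves −69B, deposits −69B.
Government account inflow 206 billion kronor: reserves −206B, deposits −206B.
Totals: Δreserves = −173B, Δdeposits = −558B.
Δrequired reserves = 15% × −558B = −83.7B.
Δexcess reserves = Δreserves − Δrequired = −173B − (−83.7B) = -89.3 billion.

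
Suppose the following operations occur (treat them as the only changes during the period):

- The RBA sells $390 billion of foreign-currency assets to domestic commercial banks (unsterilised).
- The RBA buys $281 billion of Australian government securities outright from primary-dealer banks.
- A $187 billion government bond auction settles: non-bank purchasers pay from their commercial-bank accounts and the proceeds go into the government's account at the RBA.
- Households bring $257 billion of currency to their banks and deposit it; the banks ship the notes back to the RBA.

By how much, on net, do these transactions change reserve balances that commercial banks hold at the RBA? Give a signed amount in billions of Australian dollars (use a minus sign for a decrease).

FX sale $390 billion: the buying banks pay out of their reserve balances → −$390B.
OMO purchase (from banks) $281 billion: the RBA pays by crediting reserve accounts → +$281B.
Government account inflow $187 billion: funds move from bank reserves into the government account → −$187B.
Currency deposit $257 billion: returned notes are swapped for reserve credit → +$257B.
Net: −390 + 281 − 187 + 257 = -$39 billion.

-$39 billion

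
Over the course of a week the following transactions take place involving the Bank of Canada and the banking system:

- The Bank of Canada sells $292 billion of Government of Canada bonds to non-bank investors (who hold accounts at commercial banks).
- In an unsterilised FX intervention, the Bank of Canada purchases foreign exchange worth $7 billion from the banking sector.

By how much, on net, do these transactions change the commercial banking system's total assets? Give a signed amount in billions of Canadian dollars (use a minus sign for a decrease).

-$292 billion

Asset sale (to non-banks) $292 billion: bank balance sheets shrink → −$292B.
FX purchase $7 billion: just an asset swap on bank balance sheets → 0.
Net: −292 + 0 = -$292 billion.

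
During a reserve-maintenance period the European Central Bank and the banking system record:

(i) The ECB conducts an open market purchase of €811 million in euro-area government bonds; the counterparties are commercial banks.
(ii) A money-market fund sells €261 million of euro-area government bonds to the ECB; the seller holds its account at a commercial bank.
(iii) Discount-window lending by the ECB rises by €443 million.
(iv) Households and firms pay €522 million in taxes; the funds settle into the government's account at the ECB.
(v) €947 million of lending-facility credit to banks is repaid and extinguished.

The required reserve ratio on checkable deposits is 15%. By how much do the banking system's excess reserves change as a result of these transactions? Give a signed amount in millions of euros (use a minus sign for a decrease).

OMO purchase (from banks) €811 million: reserves +€811M, deposits 0.
Asset purchase (from non-banks) €261 million: reserves +€261M, deposits +€261M.
Discount-window loan €443 million: reserves +€443M, deposits 0.
Government account inflow €522 million: reserves −€522M, deposits −€522M.
Discount-window repayment €947 million: reserves −€947M, deposits 0.
Totals: Δreserves = +€46M, Δdeposits = −€261M.
Δrequired reserves = 15% × −€261M = −€39.15M.
Δexcess reserves = Δreserves − Δrequired = +€46M − (−€39.15M) = +€85.15 million.

+€85.15 million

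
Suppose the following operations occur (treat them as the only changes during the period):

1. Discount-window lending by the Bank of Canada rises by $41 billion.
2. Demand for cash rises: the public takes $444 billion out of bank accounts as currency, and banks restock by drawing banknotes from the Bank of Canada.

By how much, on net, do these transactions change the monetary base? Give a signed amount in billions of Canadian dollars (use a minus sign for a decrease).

Discount-window loan $41 billion: Bank of Canada balance sheet expands → +$41B.
Currency withdrawal $444 billion: just a shift between currency and reserves — both are base money → 0.
Net: 41 + 0 = +$41 billion.

+$41 billion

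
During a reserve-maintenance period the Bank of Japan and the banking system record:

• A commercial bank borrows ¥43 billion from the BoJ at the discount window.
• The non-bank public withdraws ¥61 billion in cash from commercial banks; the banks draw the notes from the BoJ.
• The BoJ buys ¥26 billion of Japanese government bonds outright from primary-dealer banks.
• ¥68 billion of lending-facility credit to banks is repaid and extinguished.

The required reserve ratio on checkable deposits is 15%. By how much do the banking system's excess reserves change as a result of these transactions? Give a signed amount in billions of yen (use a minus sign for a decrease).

Discount-window loan ¥43 billion: reserves +¥43B, deposits 0.
Currency withdrawal ¥61 billion: reserves −¥61B, deposits −¥61B.
OMO purchase (from banks) ¥26 billion: reserves +¥26B, deposits 0.
Discount-window repayment ¥68 billion: reserves −¥68B, deposits 0.
Totals: Δreserves = −¥60B, Δdeposits = −¥61B.
Δrequired reserves = 15% × −¥61B = −¥9.15B.
Δexcess reserves = Δreserves − Δrequired = −¥60B − (−¥9.15B) = -¥50.85 billion.

-¥50.85 billion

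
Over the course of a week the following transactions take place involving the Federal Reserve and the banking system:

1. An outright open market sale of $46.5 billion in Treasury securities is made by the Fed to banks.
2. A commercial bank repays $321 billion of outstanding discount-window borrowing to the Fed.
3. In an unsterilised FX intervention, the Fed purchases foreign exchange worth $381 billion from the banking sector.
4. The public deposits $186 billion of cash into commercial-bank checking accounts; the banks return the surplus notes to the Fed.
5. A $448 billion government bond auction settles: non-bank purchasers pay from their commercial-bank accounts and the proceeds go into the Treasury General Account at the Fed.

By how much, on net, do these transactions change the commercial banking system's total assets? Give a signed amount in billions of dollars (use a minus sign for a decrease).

OMO sale (to banks) $46.5 billion: just an asset swap on bank balance sheets → 0.
Discount-window repayment $321 billion: bank balance sheets shrink → −$321B.
FX purchase $381 billion: just an asset swap on bank balance sheets → 0.
Currency deposit $186 billion: bank balance sheets expand → +$186B.
Government account inflow $448 billion: bank balance sheets shrink → −$448B.
Net: 0 − 321 + 0 + 186 − 448 = -$583 billion.

-$583 billion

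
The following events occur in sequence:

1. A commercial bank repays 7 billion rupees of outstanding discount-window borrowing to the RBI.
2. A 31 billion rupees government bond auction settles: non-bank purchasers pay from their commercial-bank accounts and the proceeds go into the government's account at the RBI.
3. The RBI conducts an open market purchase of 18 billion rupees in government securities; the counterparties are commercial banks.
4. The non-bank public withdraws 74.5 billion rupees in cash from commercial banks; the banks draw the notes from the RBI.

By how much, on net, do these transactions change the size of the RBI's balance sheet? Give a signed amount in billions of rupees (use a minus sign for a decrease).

+11 billion

RBI balance sheet:
  Assets:      Securities +18B, Loans to banks −7B
  Liabilities: Bank reserves −94.5B, Currency in circulation +74.5B, Government deposits +31B
Commercial banking system:
  Assets:      Reserves at CB −94.5B, Securities −18B
  Liabilities: Checkable deposits −105.5B, Borrowings from CB −7B
Change in total RBI assets = +11 billion.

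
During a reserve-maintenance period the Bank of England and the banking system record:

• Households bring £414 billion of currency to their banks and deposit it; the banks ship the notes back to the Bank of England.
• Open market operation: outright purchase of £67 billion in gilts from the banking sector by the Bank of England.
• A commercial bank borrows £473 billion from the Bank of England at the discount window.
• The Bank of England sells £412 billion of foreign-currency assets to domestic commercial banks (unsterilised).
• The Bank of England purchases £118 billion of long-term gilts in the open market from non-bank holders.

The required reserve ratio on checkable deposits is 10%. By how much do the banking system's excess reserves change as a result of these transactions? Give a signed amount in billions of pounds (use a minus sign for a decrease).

Currency deposit £414 billion: reserves +£414B, deposits +£414B.
OMO purchase (from banks) £67 billion: reserves +£67B, deposits 0.
Discount-window loan £473 billion: reserves +£473B, deposits 0.
FX sale £412 billion: reserves −£412B, deposits 0.
Asset purchase (from non-banks) £118 billion: reserves +£118B, deposits +£118B.
Totals: Δreserves = +£660B, Δdeposits = +£532B.
Δrequired reserves = 10% × +£532B = +£53.2B.
Δexcess reserves = Δreserves − Δrequired = +£660B − (+£53.2B) = +£606.8 billion.

+£606.8 billion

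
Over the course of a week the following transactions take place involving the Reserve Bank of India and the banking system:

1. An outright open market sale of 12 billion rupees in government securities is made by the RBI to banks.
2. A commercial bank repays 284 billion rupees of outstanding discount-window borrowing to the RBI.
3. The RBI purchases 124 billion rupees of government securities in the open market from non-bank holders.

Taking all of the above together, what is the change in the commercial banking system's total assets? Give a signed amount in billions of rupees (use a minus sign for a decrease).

RBI balance sheet:
  Assets:      Securities +112B, Loans to banks −284B
  Liabilities: Bank reserves −172B
Commercial banking system:
  Assets:      Reserves at CB −172B, Securities +12B
  Liabilities: Checkable deposits +124B, Borrowings from CB −284B
Change in total bank assets = -160 billion.

-160 billion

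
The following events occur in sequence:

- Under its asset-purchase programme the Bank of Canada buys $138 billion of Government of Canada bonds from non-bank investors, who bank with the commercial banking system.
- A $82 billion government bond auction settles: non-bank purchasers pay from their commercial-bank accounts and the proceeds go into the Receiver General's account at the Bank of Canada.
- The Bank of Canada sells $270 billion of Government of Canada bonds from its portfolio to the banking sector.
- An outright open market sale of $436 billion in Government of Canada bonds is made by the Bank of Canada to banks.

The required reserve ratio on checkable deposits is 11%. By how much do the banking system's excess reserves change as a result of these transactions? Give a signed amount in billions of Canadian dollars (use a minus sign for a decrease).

-$656.16 billion

Asset purchase (from non-banks) $138 billion: reserves +$138B, deposits +$138B.
Government account inflow $82 billion: reserves −$82B, deposits −$82B.
OMO sale (to banks) $270 billion: reserves −$270B, deposits 0.
OMO sale (to banks) $436 billion: reserves −$436B, deposits 0.
Totals: Δreserves = −$650B, Δdeposits = +$56B.
Δrequired reserves = 11% × +$56B = +$6.16B.
Δexcess reserves = Δreserves − Δrequired = −$650B − (+$6.16B) = -$656.16 billion.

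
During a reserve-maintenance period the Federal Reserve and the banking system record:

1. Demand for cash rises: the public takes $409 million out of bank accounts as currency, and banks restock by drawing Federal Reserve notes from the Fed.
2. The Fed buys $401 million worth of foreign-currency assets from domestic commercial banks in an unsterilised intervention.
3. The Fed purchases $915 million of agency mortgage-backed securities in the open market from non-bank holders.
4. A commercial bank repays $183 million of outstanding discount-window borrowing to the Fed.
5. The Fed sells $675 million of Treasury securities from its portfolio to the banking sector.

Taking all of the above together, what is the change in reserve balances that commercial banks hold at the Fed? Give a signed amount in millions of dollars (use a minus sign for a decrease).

Currency withdrawal $409 million: banks swap reserves for currency → −$409M.
FX purchase $401 million: the Fed pays by crediting reserve accounts → +$401M.
Asset purchase (from non-banks) $915 million: the Fed pays by crediting reserve accounts → +$915M.
Discount-window repayment $183 million: repayment is debited from reserves → −$183M.
OMO sale (to banks) $675 million: the buying banks pay out of their reserve balances → −$675M.
Net: −409 + 401 + 915 − 183 − 675 = +$49 million.

+$49 million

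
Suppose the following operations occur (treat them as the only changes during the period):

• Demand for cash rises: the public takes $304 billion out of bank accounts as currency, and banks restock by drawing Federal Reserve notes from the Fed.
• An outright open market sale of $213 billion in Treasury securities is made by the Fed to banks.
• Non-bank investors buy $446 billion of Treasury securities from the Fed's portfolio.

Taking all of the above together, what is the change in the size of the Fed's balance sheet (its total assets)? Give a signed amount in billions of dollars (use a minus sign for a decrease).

Currency withdrawal $304 billion: only the composition of liabilities changes → 0.
OMO sale (to banks) $213 billion: a Fed asset is shed → −$213B.
Asset sale (to non-banks) $446 billion: a Fed asset is shed → −$446B.
Net: 0 − 213 − 446 = -$659 billion.

-$659 billion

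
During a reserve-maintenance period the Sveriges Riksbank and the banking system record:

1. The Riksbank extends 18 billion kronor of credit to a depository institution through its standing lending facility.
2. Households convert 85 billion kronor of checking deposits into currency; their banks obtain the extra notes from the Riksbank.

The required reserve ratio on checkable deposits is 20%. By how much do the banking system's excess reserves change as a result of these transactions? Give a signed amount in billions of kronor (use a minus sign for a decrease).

Discount-window loan 18 billion kronor: reserves +18B, deposits 0.
Currency withdrawal 85 billion kronor: reserves −85B, deposits −85B.
Totals: Δreserves = −67B, Δdeposits = −85B.
Δrequired reserves = 20% × −85B = −17B.
Δexcess reserves = Δreserves − Δrequired = −67B − (−17B) = -50 billion.

-50 billion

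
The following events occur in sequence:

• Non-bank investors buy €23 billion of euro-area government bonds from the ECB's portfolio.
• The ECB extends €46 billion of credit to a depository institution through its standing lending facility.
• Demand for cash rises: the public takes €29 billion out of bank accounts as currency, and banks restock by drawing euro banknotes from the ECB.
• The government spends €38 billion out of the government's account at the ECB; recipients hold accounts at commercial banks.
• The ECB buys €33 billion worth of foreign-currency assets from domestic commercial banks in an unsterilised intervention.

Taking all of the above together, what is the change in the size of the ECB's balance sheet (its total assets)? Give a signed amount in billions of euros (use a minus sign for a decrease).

ECB balance sheet:
  Assets:      Securities −€23B, Loans to banks +€46B, Foreign assets +€33B
  Liabilities: Bank reserves +€65B, Currency in circulation +€29B, Government deposits −€38B
Commercial banking system:
  Assets:      Reserves at CB +€65B, Foreign assets −€33B
  Liabilities: Checkable deposits −€14B, Borrowings from CB +€46B
Change in total ECB assets = +€56 billion.

+€56 billion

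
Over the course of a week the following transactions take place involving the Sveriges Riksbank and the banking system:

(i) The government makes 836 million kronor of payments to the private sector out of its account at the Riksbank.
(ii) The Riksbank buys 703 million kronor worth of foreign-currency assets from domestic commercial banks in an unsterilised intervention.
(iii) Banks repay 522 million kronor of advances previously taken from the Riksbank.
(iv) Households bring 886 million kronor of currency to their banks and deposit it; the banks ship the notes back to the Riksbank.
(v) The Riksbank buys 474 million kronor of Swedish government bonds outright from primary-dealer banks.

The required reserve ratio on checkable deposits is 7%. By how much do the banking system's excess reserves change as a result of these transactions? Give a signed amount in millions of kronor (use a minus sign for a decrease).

Government spending 836 million kronor: reserves +836M, deposits +836M.
FX purchase 703 million kronor: reserves +703M, deposits 0.
Discount-window repayment 522 million kronor: reserves −522M, deposits 0.
Currency deposit 886 million kronor: reserves +886M, deposits +886M.
OMO purchase (from banks) 474 million kronor: reserves +474M, deposits 0.
Totals: Δreserves = +2377M, Δdeposits = +1722M.
Δrequired reserves = 7% × +1722M = +120.54M.
Δexcess reserves = Δreserves − Δrequired = +2377M − (+120.54M) = +2256.46 million.

+2256.46 million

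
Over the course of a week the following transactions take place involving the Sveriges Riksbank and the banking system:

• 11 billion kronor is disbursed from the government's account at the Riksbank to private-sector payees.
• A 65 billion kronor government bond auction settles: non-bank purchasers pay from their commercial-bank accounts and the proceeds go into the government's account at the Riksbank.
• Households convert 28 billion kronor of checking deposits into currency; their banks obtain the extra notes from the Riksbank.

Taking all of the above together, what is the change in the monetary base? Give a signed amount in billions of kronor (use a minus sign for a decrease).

-54 billion

Government spending 11 billion kronor: a non-base liability converts back to reserves → +11B.
Government account inflow 65 billion kronor: reserves shift to a non-base liability → −65B.
Currency withdrawal 28 billion kronor: just a shift between currency and reserves — both are base money → 0.
Net: 11 − 65 + 0 = -54 billion.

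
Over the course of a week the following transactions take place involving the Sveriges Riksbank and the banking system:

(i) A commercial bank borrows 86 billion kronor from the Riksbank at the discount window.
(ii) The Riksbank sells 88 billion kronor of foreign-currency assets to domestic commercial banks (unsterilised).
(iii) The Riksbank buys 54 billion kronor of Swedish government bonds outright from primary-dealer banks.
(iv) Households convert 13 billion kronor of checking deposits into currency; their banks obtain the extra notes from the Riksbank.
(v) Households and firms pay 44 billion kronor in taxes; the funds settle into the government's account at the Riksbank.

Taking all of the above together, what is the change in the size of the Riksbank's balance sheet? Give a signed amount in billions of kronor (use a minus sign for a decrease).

Discount-window loan 86 billion kronor: a Riksbank asset is acquired → +86B.
FX sale 88 billion kronor: a Riksbank asset is shed → −88B.
OMO purchase (from banks) 54 billion kronor: a Riksbank asset is acquired → +54B.
Currency withdrawal 13 billion kronor: only the composition of liabilities changes → 0.
Government account inflow 44 billion kronor: only the composition of liabilities changes → 0.
Net: 86 − 88 + 54 + 0 + 0 = +52 billion.

+52 billion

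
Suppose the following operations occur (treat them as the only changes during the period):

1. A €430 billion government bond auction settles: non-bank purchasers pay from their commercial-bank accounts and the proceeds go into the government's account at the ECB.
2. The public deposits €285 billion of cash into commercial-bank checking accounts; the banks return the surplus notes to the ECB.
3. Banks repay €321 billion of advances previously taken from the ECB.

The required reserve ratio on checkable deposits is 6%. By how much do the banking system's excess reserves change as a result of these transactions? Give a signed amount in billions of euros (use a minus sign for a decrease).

Government account inflow €430 billion: reserves −€430B, deposits −€430B.
Currency deposit €285 billion: reserves +€285B, deposits +€285B.
Discount-window repayment €321 billion: reserves −€321B, deposits 0.
Totals: Δreserves = −€466B, Δdeposits = −€145B.
Δrequired reserves = 6% × −€145B = −€8.7B.
Δexcess reserves = Δreserves − Δrequired = −€466B − (−€8.7B) = -€457.3 billion.

-€457.3 billion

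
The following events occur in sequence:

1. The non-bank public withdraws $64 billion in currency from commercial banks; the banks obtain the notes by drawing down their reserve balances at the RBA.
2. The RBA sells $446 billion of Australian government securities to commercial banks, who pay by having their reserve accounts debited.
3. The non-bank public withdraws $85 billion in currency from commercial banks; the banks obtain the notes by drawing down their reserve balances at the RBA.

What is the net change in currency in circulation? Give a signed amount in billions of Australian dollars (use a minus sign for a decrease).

RBA balance sheet:
  Assets:      Securities −$446B
  Liabilities: Bank reserves −$595B, Currency in circulation +$149B
Commercial banking system:
  Assets:      Reserves at CB −$595B, Securities +$446B
  Liabilities: Checkable deposits −$149B
So the change in currency in circulation is +$149 billion.

+$149 billion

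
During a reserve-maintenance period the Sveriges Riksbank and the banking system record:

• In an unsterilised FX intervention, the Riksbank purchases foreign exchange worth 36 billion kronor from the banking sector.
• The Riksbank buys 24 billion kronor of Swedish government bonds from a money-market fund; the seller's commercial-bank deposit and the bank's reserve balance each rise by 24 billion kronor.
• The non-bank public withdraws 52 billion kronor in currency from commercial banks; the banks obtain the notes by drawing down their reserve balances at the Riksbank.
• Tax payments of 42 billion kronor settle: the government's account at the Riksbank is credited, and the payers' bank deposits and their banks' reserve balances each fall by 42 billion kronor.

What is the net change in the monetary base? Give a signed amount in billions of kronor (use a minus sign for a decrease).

+18 billion

FX purchase 36 billion kronor: Riksbank balance sheet expands → +36B.
Asset purchase (from non-banks) 24 billion kronor: Riksbank balance sheet expands → +24B.
Currency withdrawal 52 billion kronor: just a shift between currency and reserves — both are base money → 0.
Government account inflow 42 billion kronor: reserves shift to a non-base liability → −42B.
Net: 36 + 24 + 0 − 42 = +18 billion.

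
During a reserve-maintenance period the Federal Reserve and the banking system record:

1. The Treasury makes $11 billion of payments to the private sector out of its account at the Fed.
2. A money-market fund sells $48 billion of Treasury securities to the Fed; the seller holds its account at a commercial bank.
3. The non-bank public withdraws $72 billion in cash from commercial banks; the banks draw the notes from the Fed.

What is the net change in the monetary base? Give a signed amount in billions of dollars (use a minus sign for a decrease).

Fed balance sheet:
  Assets:      Securities +$48B
  Liabilities: Bank reserves −$13B, Currency in circulation +$72B, Government deposits −$11B
Commercial banking system:
  Assets:      Reserves at CB −$13B
  Liabilities: Checkable deposits −$13B
Monetary base = currency + reserves: +$72B + (−$13B) = +$59 billion.

+$59 billion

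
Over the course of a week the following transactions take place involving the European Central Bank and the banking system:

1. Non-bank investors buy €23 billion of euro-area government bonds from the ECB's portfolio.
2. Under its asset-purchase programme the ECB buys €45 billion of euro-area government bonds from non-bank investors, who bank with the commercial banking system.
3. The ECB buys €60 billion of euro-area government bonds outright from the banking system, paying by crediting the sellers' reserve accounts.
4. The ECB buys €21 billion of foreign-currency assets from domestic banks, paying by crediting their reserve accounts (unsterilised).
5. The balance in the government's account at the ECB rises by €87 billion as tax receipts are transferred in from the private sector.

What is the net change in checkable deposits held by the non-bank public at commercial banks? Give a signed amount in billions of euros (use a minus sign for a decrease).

-€65 billion

Asset sale (to non-banks) €23 billion: non-bank counterparties' bank balances fall → −€23B.
Asset purchase (from non-banks) €45 billion: non-bank counterparties' bank balances rise → +€45B.
OMO purchase (from banks) €60 billion: the counterparty is a bank, so public deposits are unchanged → 0.
FX purchase €21 billion: the counterparty is a bank, so public deposits are unchanged → 0.
Government account inflow €87 billion: non-bank counterparties' bank balances fall → −€87B.
Net: −23 + 45 + 0 + 0 − 87 = -€65 billion.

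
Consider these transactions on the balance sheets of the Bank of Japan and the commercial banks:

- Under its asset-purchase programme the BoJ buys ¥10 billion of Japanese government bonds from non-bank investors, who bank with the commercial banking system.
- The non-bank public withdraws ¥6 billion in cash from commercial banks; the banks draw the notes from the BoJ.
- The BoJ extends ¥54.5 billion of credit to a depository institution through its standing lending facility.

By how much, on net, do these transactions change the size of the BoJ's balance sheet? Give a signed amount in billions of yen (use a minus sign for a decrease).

+¥64.5 billion

BoJ balance sheet:
  Assets:      Securities +¥10B, Loans to banks +¥54.5B
  Liabilities: Bank reserves +¥58.5B, Currency in circulation +¥6B
Change in total BoJ assets = +¥64.5 billion.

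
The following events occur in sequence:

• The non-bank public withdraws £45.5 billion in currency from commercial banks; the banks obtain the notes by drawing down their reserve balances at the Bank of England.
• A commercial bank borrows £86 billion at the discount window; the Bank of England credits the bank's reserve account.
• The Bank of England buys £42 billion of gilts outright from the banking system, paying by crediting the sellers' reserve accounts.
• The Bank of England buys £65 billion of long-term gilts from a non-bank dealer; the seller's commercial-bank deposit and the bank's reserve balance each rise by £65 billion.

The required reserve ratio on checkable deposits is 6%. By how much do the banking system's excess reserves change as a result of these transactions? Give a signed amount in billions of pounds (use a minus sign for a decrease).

+£146.33 billion

Currency withdrawal £45.5 billion: reserves −£45.5B, deposits −£45.5B.
Discount-window loan £86 billion: reserves +£86B, deposits 0.
OMO purchase (from banks) £42 billion: reserves +£42B, deposits 0.
Asset purchase (from non-banks) £65 billion: reserves +£65B, deposits +£65B.
Totals: Δreserves = +£147.5B, Δdeposits = +£19.5B.
Δrequired reserves = 6% × +£19.5B = +£1.17B.
Δexcess reserves = Δreserves − Δrequired = +£147.5B − (+£1.17B) = +£146.33 billion.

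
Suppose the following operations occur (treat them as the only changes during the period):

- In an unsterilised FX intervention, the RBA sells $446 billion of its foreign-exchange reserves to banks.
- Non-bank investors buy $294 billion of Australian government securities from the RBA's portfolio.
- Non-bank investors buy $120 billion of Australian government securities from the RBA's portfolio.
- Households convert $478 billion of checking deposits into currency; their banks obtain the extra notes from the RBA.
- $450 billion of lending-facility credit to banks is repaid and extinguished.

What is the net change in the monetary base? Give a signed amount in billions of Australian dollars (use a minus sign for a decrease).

-$1310 billion

RBA balance sheet:
  Assets:      Securities −$414B, Loans to banks −$450B, Foreign assets −$446B
  Liabilities: Bank reserves −$1788B, Currency in circulation +$478B
Commercial banking system:
  Assets:      Reserves at CB −$1788B, Foreign assets +$446B
  Liabilities: Checkable deposits −$892B, Borrowings from CB −$450B
Monetary base = currency + reserves: +$478B + (−$1788B) = -$1310 billion.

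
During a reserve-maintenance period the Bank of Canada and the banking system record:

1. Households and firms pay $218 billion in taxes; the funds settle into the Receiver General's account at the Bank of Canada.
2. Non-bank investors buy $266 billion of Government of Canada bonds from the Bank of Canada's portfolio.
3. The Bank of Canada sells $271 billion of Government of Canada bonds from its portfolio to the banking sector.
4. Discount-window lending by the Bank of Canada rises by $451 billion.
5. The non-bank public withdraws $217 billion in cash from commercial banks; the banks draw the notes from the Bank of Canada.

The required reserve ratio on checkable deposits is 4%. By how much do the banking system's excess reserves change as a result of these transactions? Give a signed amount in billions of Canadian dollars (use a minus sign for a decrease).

Government account inflow $218 billion: reserves −$218B, deposits −$218B.
Asset sale (to non-banks) $266 billion: reserves −$266B, deposits −$266B.
OMO sale (to banks) $271 billion: reserves −$271B, deposits 0.
Discount-window loan $451 billion: reserves +$451B, deposits 0.
Currency withdrawal $217 billion: reserves −$217B, deposits −$217B.
Totals: Δreserves = −$521B, Δdeposits = −$701B.
Δrequired reserves = 4% × −$701B = −$28.04B.
Δexcess reserves = Δreserves − Δrequired = −$521B − (−$28.04B) = -$492.96 billion.

-$492.96 billion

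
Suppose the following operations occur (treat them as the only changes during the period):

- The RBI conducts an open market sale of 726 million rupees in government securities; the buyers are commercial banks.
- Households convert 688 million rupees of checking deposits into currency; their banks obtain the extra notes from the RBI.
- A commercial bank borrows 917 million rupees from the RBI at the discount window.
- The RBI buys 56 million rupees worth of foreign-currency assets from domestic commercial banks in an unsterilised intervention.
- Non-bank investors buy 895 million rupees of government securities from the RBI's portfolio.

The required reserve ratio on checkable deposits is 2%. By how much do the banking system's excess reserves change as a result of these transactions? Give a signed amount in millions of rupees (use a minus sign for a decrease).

-1304.34 million

OMO sale (to banks) 726 million rupees: reserves −726M, deposits 0.
Currency withdrawal 688 million rupees: reserves −688M, deposits −688M.
Discount-window loan 917 million rupees: reserves +917M, deposits 0.
FX purchase 56 million rupees: reserves +56M, deposits 0.
Asset sale (to non-banks) 895 million rupees: reserves −895M, deposits −895M.
Totals: Δreserves = −1336M, Δdeposits = −1583M.
Δrequired reserves = 2% × −1583M = −31.66M.
Δexcess reserves = Δreserves − Δrequired = −1336M − (−31.66M) = -1304.34 million.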